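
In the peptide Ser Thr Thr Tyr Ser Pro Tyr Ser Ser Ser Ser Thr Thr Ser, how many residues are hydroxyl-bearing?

13

The –OH-bearing residues are Ser, Thr (aliphatic alcohols), and Tyr (phenol).
Matching residues: Ser1, Thr2, Thr3, Tyr4, Ser5, Tyr7, Ser8, Ser9, Ser10, Ser11, Thr12, Thr13, Ser14.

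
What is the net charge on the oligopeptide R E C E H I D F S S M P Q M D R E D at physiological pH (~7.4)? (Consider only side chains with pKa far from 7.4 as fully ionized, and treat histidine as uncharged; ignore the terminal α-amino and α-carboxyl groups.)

At pH ~7.4 the Lys and Arg side chains are protonated (+1), the Asp and Glu side chains are deprotonated (−1), and with His taken as neutral all other side chains carry no charge.
Positive (K, R): R1, R16 → +2.
Negative (D, E): E2, E4, D7, D15, E17, D18 → −6.
Net charge = (+2) + (−6) = −4.

-4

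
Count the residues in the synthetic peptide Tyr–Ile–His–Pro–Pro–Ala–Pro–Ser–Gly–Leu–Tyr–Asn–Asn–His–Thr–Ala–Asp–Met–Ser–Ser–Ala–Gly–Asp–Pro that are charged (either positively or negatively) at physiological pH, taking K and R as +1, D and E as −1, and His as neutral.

Charged side chains at pH ~7.4: K, R (positive); D, E (negative).
Matching residues: Asp17, Asp23.

2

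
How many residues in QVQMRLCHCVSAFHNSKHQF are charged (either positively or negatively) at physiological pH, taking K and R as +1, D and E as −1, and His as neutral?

Charged side chains at pH ~7.4: K, R (positive); D, E (negative).
Matching residues: R5, K17.

2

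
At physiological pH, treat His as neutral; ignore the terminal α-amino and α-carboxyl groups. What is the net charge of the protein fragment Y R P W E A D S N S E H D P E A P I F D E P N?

-6

Near pH 7.4, K and R contribute +1 each, D and E contribute −1 each, and every other side chain (His included, as stated) is uncharged.
Positive (K, R): R2 → +1.
Negative (D, E): E5, D7, E11, D13, E15, D20, E21 → −7.
Net charge = (+1) + (−7) = −6.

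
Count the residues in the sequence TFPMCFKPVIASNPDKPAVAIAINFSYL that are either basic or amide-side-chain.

Basic: H, K, R. Amide-side-chain: N, Q.
Basic residues here: K7, K16 (2).
Amide-side-chain residues here: N13, N24 (2).
The two groups share no amino acid, so total = 2 + 2 = 4.

4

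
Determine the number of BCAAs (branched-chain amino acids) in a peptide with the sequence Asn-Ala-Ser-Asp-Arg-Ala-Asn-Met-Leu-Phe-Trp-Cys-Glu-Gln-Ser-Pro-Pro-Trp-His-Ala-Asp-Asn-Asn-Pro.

1

V, L, and I make up the branched-chain aliphatic group.
Matching residues: Leu9.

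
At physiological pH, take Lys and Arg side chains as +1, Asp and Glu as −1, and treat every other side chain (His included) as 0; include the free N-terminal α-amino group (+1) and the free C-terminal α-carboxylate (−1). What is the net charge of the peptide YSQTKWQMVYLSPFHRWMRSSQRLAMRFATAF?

+5

Positive (K, R): K5, R16, R19, R23, R27 → +5.
Negative (D, E): none → −0.
The N-terminus (+1) and C-terminus (−1) cancel.
Net charge = (+5) + (−0) = +5.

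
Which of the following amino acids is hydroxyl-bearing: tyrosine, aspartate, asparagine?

tyrosine

The –OH-bearing residues are Ser, Thr (aliphatic alcohols), and Tyr (phenol).
Of the listed options, only tyrosine belongs to this group.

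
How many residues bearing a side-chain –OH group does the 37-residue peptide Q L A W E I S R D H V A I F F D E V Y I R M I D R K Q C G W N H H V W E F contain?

2

The –OH-bearing residues are Ser, Thr (aliphatic alcohols), and Tyr (phenol).
Matching residues: S7, Y19.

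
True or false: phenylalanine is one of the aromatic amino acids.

True

Phenylalanine (F), tryptophan (W), and tyrosine (Y) have aromatic ring side chains.
Phenylalanine is in this group.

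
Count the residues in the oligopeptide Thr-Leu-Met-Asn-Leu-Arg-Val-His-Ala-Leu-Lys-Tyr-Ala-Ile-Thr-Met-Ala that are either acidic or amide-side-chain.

1

Acidic: D, E. Amide-side-chain: N, Q.
Acidic residues here: none (0).
Amide-side-chain residues here: Asn4 (1).
The two groups share no amino acid, so total = 0 + 1 = 1.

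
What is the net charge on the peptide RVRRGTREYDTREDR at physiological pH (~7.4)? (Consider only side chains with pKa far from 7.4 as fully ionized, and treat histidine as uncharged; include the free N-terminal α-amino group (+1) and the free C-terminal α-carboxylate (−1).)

+2

The side chains ionized at physiological pH are Lys/Arg (+1) and Asp/Glu (−1); with His treated as neutral, nothing else contributes.
Positive (K, R): R1, R3, R4, R7, R12, R15 → +6.
Negative (D, E): E8, D10, E13, D14 → −4.
The N-terminus (+1) and C-terminus (−1) cancel.
Net charge = (+6) + (−4) = +2.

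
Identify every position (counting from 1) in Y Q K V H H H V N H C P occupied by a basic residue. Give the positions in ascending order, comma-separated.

Matching residues: K3, H5, H6, H7, H10.

3, 5, 6, 7, 10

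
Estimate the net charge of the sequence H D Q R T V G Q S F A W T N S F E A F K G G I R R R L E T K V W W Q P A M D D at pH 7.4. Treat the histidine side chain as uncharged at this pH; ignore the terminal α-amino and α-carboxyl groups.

At pH ~7.4 the Lys and Arg side chains are protonated (+1), the Asp and Glu side chains are deprotonated (−1), and with His taken as neutral all other side chains carry no charge.
Positive (K, R): R4, K20, R24, R25, R26, K30 → +6.
Negative (D, E): D2, E17, E28, D38, D39 → −5.
Net charge = (+6) + (−5) = +1.

+1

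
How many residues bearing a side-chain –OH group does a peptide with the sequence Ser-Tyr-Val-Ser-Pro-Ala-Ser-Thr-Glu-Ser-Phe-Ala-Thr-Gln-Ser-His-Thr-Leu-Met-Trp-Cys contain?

9

Serine (S), threonine (T), and tyrosine (Y) each carry a hydroxyl group on the side chain.
Matching residues: Ser1, Tyr2, Ser4, Ser7, Thr8, Ser10, Thr13, Ser15, Thr17.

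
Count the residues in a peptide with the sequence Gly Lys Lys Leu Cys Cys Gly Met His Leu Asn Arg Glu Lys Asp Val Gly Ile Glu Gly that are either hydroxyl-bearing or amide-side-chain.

Hydroxyl-bearing: S, T, Y. Amide-side-chain: N, Q.
Hydroxyl-bearing residues here: none (0).
Amide-side-chain residues here: Asn11 (1).
The two groups share no amino acid, so total = 0 + 1 = 1.

1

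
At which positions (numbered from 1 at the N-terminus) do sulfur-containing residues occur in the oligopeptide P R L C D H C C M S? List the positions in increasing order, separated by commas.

4, 7, 8, 9

Cysteine (C, thiol) and methionine (M, thioether) are the two sulfur-containing amino acids.
Matching residues: C4, C7, C8, M9.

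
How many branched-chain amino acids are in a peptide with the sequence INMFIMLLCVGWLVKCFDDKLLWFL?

10

The BCAAs are Val, Leu, and Ile — aliphatic side chains with a branch point.
Matching residues: I1, I5, L7, L8, V10, L13, V14, L21, L22, L25.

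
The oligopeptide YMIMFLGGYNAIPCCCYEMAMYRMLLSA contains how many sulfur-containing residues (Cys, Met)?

Matching residues: M2, M4, C14, C15, C16, M19, M21, M24.

8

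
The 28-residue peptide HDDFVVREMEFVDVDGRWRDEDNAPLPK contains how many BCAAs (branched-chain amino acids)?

5

The BCAAs are Val, Leu, and Ile — aliphatic side chains with a branch point.
Matching residues: V5, V6, V12, V14, L26.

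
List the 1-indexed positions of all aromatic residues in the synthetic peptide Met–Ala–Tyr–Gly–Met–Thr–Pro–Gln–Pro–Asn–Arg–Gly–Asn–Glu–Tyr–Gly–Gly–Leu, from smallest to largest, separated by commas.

The aromatic amino acids are Phe (F, benzyl), Trp (W, indole), and Tyr (Y, phenol).
Matching residues: Tyr3, Tyr15.

3, 15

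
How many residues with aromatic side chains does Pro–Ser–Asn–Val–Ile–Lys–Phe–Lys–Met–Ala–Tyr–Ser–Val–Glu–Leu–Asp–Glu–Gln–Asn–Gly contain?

2

F, W, and Y each carry an aromatic ring on the side chain.
Matching residues: Phe7, Tyr11.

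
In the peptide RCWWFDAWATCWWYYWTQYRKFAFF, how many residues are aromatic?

13

Phenylalanine (F), tryptophan (W), and tyrosine (Y) have aromatic ring side chains.
Matching residues: W3, W4, F5, W8, W12, W13, Y14, Y15, W16, Y19, F22, F24, F25.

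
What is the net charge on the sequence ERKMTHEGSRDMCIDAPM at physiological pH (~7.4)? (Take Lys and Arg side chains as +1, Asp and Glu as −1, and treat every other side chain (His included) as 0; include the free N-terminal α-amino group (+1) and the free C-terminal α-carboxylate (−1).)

Positive (K, R): R2, K3, R10 → +3.
Negative (D, E): E1, E7, D11, D15 → −4.
The N-terminus (+1) and C-terminus (−1) cancel.
Net charge = (+3) + (−4) = −1.

-1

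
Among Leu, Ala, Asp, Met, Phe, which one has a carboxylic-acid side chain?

Aspartate (D) and glutamate (E) have carboxylic-acid side chains and are the acidic amino acids.
Of the listed options, only Asp belongs to this group.

Asp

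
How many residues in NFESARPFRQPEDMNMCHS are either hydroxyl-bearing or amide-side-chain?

Hydroxyl-bearing: S, T, Y. Amide-side-chain: N, Q.
Hydroxyl-bearing residues here: S4, S19 (2).
Amide-side-chain residues here: N1, Q10, N15 (3).
The two groups share no amino acid, so total = 2 + 3 = 5.

5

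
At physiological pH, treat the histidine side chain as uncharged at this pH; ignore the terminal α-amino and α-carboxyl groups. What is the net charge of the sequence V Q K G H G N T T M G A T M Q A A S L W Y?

+1

At pH ~7.4 the Lys and Arg side chains are protonated (+1), the Asp and Glu side chains are deprotonated (−1), and with His taken as neutral all other side chains carry no charge.
Positive (K, R): K3 → +1.
Negative (D, E): none → −0.
Net charge = (+1) + (−0) = +1.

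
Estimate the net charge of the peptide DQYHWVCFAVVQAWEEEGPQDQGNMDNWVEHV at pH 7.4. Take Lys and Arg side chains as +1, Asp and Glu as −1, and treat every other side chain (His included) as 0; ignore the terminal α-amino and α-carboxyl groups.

Positive (K, R): none → +0.
Negative (D, E): D1, E15, E16, E17, D21, D26, E30 → −7.
Net charge = (+0) + (−7) = −7.

-7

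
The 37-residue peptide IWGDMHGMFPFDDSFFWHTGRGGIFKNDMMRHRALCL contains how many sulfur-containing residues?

5

The sulfur-bearing residues are cysteine (–SH) and methionine (–S–CH₃).
Matching residues: M5, M8, M29, M30, C36.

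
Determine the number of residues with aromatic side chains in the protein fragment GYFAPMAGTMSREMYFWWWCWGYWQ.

The aromatic amino acids are Phe (F, benzyl), Trp (W, indole), and Tyr (Y, phenol).
Matching residues: Y2, F3, Y15, F16, W17, W18, W19, W21, Y23, W24.

10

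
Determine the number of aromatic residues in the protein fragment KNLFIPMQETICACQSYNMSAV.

Phenylalanine (F), tryptophan (W), and tyrosine (Y) have aromatic ring side chains.
Matching residues: F4, Y17.

2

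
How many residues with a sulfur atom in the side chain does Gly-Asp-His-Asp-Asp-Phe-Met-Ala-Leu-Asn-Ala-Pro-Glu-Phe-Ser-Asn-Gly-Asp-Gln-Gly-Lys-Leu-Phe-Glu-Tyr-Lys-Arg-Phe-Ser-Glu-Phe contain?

Cysteine (C, thiol) and methionine (M, thioether) are the two sulfur-containing amino acids.
Matching residues: Met7.

1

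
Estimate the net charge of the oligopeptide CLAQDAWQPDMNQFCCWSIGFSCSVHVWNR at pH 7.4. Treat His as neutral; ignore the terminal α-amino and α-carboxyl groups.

-1

At pH ~7.4 the Lys and Arg side chains are protonated (+1), the Asp and Glu side chains are deprotonated (−1), and with His taken as neutral all other side chains carry no charge.
Positive (K, R): R30 → +1.
Negative (D, E): D5, D10 → −2.
Net charge = (+1) + (−2) = −1.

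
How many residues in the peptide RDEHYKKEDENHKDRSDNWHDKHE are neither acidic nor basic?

Acidic: D, E. Basic: K, R, H. All other residues are neither.
Matching residues: Y5, N11, S16, N18, W19.

5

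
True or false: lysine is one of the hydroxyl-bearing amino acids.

False

Serine (S), threonine (T), and tyrosine (Y) each carry a hydroxyl group on the side chain.
Lysine is not in this group.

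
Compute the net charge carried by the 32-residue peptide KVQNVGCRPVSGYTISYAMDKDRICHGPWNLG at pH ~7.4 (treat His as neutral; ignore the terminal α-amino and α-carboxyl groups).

Near pH 7.4, K and R contribute +1 each, D and E contribute −1 each, and every other side chain (His included, as stated) is uncharged.
Positive (K, R): K1, R8, K21, R23 → +4.
Negative (D, E): D20, D22 → −2.
Net charge = (+4) + (−2) = +2.

+2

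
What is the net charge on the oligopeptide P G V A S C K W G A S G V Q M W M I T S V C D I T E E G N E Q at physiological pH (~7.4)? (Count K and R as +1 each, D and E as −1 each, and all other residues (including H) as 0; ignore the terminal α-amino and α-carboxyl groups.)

-3

Positive (K, R): K7 → +1.
Negative (D, E): D23, E26, E27, E30 → −4.
Net charge = (+1) + (−4) = −3.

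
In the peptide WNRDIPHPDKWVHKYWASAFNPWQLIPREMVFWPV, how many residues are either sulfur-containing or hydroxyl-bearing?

Sulfur-containing: C, M. Hydroxyl-bearing: S, T, Y.
Sulfur-containing residues here: M30 (1).
Hydroxyl-bearing residues here: Y15, S18 (2).
The two groups share no amino acid, so total = 1 + 2 = 3.

3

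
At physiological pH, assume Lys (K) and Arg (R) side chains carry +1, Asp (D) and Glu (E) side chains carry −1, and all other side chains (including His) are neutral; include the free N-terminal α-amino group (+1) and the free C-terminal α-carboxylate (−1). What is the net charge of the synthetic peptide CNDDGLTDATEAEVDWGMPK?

-5

Positive (K, R): K20 → +1.
Negative (D, E): D3, D4, D8, E11, E13, D15 → −6.
The N-terminus (+1) and C-terminus (−1) cancel.
Net charge = (+1) + (−6) = −5.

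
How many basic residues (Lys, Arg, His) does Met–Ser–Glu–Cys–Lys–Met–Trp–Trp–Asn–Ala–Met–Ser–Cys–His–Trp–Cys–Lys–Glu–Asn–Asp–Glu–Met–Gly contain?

3

Matching residues: Lys5, His14, Lys17.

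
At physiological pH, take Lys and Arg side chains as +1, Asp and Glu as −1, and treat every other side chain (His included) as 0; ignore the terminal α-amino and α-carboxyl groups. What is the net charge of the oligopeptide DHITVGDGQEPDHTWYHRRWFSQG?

Positive (K, R): R18, R19 → +2.
Negative (D, E): D1, D7, E10, D12 → −4.
Net charge = (+2) + (−4) = −2.

-2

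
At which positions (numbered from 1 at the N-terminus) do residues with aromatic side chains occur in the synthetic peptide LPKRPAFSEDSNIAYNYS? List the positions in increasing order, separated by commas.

F, W, and Y each carry an aromatic ring on the side chain.
Matching residues: F7, Y15, Y17.

7, 15, 17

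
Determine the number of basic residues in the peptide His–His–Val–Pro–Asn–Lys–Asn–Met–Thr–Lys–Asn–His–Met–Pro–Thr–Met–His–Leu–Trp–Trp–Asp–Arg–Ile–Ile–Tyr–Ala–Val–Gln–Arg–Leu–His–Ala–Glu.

9

K, R, and H are the three residues with basic side chains (ε-amine, guanidinium, and imidazole respectively).
Matching residues: His1, His2, Lys6, Lys10, His12, His17, Arg22, Arg29, His31.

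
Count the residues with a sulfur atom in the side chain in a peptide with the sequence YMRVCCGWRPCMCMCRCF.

9

The sulfur-bearing residues are cysteine (–SH) and methionine (–S–CH₃).
Matching residues: M2, C5, C6, C11, M12, C13, M14, C15, C17.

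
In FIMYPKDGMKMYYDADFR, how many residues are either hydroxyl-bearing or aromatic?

5

Hydroxyl-bearing: S, T, Y. Aromatic: F, W, Y.
Hydroxyl-bearing residues here: Y4, Y12, Y13 (3).
Aromatic residues here: F1, Y4, Y12, Y13, F17 (5).
Y is in both groups, so the 3 Y residues must not be double-counted.
Total = 3 + 5 − 3 = 5.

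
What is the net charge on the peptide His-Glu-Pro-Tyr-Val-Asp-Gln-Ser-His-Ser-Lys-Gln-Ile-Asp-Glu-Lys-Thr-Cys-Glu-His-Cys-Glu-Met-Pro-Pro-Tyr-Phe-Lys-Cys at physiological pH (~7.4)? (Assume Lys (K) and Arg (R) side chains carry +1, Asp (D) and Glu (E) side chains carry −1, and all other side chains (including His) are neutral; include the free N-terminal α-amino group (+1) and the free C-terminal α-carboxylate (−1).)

-3

Positive (K, R): Lys11, Lys16, Lys28 → +3.
Negative (D, E): Glu2, Asp6, Asp14, Glu15, Glu19, Glu22 → −6.
The N-terminus (+1) and C-terminus (−1) cancel.
Net charge = (+3) + (−6) = −3.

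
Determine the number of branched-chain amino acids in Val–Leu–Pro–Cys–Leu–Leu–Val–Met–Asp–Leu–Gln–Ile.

The BCAAs are Val, Leu, and Ile — aliphatic side chains with a branch point.
Matching residues: Val1, Leu2, Leu5, Leu6, Val7, Leu10, Ile12.

7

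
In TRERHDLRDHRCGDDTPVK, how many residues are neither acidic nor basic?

Acidic: D, E. Basic: K, R, H. All other residues are neither.
Matching residues: T1, L7, C12, G13, T16, P17, V18.

7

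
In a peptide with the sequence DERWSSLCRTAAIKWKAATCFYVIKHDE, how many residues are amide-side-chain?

0

The amide-side-chain residues are Asn (N) and Gln (Q).
None of the 28 residues belong to this group.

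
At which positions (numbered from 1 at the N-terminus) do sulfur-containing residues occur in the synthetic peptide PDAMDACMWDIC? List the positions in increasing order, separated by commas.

Cysteine (C, thiol) and methionine (M, thioether) are the two sulfur-containing amino acids.
Matching residues: M4, C7, M8, C12.

4, 7, 8, 12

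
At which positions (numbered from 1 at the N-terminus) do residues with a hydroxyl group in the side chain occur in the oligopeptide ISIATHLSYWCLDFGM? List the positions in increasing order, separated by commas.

2, 5, 8, 9

Serine (S), threonine (T), and tyrosine (Y) each carry a hydroxyl group on the side chain.
Matching residues: S2, T5, S8, Y9.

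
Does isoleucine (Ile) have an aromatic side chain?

No

F, W, and Y each carry an aromatic ring on the side chain.
Isoleucine is not in this group.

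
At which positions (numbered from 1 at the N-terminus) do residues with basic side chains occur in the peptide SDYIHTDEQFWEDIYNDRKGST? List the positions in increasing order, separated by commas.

K, R, and H are the three residues with basic side chains (ε-amine, guanidinium, and imidazole respectively).
Matching residues: H5, R18, K19.

5, 18, 19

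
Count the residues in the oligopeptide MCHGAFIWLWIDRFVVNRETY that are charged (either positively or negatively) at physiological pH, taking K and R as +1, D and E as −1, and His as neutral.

4

Charged side chains at pH ~7.4: K, R (positive); D, E (negative).
Matching residues: D12, R13, R18, E19.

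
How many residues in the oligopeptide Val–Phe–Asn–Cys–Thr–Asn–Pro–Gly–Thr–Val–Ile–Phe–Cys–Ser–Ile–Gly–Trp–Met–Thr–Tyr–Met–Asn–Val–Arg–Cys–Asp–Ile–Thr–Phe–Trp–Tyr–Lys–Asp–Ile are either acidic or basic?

Acidic: D, E. Basic: H, K, R.
Acidic residues here: Asp26, Asp33 (2).
Basic residues here: Arg24, Lys32 (2).
The two groups share no amino acid, so total = 2 + 2 = 4.

4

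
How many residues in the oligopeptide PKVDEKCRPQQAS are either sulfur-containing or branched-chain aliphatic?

Sulfur-containing: C, M. Branched-chain aliphatic: I, L, V.
Sulfur-containing residues here: C7 (1).
Branched-chain aliphatic residues here: V3 (1).
The two groups share no amino acid, so total = 1 + 1 = 2.

2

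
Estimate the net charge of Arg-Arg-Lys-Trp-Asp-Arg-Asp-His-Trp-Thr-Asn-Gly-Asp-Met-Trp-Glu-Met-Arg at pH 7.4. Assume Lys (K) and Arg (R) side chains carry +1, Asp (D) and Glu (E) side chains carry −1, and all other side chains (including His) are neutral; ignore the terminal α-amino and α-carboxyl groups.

+1

Positive (K, R): Arg1, Arg2, Lys3, Arg6, Arg18 → +5.
Negative (D, E): Asp5, Asp7, Asp13, Glu16 → −4.
Net charge = (+5) + (−4) = +1.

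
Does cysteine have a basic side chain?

No

Lysine (K), arginine (R), and histidine (H) have basic, nitrogen-containing side chains.
Cysteine is not in this group.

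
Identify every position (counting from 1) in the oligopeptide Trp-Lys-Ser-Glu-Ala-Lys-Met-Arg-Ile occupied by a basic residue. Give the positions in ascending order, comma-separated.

2, 6, 8

The basic amino acids are Lys (K), Arg (R), and His (H).
Matching residues: Lys2, Lys6, Arg8.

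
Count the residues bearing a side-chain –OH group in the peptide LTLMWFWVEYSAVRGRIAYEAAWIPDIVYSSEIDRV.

7

Serine (S), threonine (T), and tyrosine (Y) each carry a hydroxyl group on the side chain.
Matching residues: T2, Y10, S11, Y19, Y29, S30, S31.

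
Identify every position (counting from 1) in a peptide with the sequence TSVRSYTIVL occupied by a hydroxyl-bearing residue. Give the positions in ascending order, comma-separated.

1, 2, 5, 6, 7

Matching residues: T1, S2, S5, Y6, T7.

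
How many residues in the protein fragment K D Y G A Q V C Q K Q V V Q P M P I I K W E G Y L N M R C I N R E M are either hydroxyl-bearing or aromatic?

Hydroxyl-bearing: S, T, Y. Aromatic: F, W, Y.
Hydroxyl-bearing residues here: Y3, Y24 (2).
Aromatic residues here: Y3, W21, Y24 (3).
Y is in both groups, so the 2 Y residues must not be double-counted.
Total = 2 + 3 − 2 = 3.

3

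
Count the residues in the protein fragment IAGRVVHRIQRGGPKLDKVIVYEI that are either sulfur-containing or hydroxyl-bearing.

Sulfur-containing: C, M. Hydroxyl-bearing: S, T, Y.
Sulfur-containing residues here: none (0).
Hydroxyl-bearing residues here: Y22 (1).
The two groups share no amino acid, so total = 0 + 1 = 1.

1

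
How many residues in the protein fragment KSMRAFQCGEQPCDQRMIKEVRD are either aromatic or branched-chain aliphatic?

3

Aromatic: F, W, Y. Branched-chain aliphatic: I, L, V.
Aromatic residues here: F6 (1).
Branched-chain aliphatic residues here: I18, V21 (2).
The two groups share no amino acid, so total = 1 + 2 = 3.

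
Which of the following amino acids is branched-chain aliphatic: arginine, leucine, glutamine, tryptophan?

Valine (V), leucine (L), and isoleucine (I) are the branched-chain amino acids.
Of the listed options, only leucine belongs to this group.

leucine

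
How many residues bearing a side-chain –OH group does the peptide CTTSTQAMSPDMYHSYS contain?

S, T, and Y are the three residues with a side-chain hydroxyl.
Matching residues: T2, T3, S4, T5, S9, Y13, S15, Y16, S17.

9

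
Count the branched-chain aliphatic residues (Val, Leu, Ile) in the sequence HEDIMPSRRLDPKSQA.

Matching residues: I4, L10.

2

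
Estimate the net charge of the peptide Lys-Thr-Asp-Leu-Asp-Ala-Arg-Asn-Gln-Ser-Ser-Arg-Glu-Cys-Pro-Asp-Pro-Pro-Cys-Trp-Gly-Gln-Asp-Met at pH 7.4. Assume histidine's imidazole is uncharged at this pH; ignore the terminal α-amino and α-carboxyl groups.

-2

The side chains ionized at physiological pH are Lys/Arg (+1) and Asp/Glu (−1); with His treated as neutral, nothing else contributes.
Positive (K, R): Lys1, Arg7, Arg12 → +3.
Negative (D, E): Asp3, Asp5, Glu13, Asp16, Asp23 → −5.
Net charge = (+3) + (−5) = −2.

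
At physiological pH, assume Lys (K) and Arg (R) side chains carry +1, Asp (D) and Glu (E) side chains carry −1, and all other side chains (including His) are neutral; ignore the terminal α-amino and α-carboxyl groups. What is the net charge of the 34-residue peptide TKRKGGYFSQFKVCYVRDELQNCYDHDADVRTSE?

0

Positive (K, R): K2, R3, K4, K12, R17, R31 → +6.
Negative (D, E): D18, E19, D25, D27, D29, E34 → −6.
Net charge = (+6) + (−6) = 0.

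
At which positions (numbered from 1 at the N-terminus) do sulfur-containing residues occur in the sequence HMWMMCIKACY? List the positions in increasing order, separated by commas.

2, 4, 5, 6, 10

The sulfur-bearing residues are cysteine (–SH) and methionine (–S–CH₃).
Matching residues: M2, M4, M5, C6, C10.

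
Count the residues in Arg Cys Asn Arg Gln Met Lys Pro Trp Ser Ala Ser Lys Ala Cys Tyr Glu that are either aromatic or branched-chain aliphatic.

Aromatic: F, W, Y. Branched-chain aliphatic: I, L, V.
Aromatic residues here: Trp9, Tyr16 (2).
Branched-chain aliphatic residues here: none (0).
The two groups share no amino acid, so total = 2 + 0 = 2.

2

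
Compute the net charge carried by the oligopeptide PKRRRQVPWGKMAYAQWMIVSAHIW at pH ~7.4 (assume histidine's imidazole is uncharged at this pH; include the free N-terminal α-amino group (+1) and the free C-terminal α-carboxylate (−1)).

Near pH 7.4, K and R contribute +1 each, D and E contribute −1 each, and every other side chain (His included, as stated) is uncharged.
Positive (K, R): K2, R3, R4, R5, K11 → +5.
Negative (D, E): none → −0.
The N-terminus (+1) and C-terminus (−1) cancel.
Net charge = (+5) + (−0) = +5.

+5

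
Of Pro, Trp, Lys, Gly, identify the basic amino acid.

Lys

Lysine (K), arginine (R), and histidine (H) have basic, nitrogen-containing side chains.
Of the listed options, only Lys belongs to this group.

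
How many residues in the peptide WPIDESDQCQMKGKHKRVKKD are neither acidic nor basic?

Acidic: D, E. Basic: K, R, H. All other residues are neither.
Matching residues: W1, P2, I3, S6, Q8, C9, Q10, M11, G13, V18.

10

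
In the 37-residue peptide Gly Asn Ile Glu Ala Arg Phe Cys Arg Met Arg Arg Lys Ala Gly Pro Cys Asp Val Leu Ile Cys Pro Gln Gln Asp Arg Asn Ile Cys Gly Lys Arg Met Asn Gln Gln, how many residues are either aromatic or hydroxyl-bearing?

Aromatic: F, W, Y. Hydroxyl-bearing: S, T, Y.
Aromatic residues here: Phe7 (1).
Hydroxyl-bearing residues here: none (0).
(Y belongs to both groups, but none appear in this sequence.) Total = 1 + 0 = 1.

1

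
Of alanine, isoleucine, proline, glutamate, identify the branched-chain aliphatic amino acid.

isoleucine

The BCAAs are Val, Leu, and Ile — aliphatic side chains with a branch point.
Of the listed options, only isoleucine belongs to this group.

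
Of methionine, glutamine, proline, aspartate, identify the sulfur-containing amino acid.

methionine

Only Cys (C) and Met (M) have a sulfur atom in the side chain.
Of the listed options, only methionine belongs to this group.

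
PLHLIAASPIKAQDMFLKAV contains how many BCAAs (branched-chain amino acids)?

Valine (V), leucine (L), and isoleucine (I) are the branched-chain amino acids.
Matching residues: L2, L4, I5, I10, L17, V20.

6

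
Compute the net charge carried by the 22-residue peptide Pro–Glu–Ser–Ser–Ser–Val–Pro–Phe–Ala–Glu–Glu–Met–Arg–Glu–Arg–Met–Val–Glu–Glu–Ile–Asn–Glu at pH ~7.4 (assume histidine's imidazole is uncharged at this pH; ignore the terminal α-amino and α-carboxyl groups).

-5

At pH ~7.4 the Lys and Arg side chains are protonated (+1), the Asp and Glu side chains are deprotonated (−1), and with His taken as neutral all other side chains carry no charge.
Positive (K, R): Arg13, Arg15 → +2.
Negative (D, E): Glu2, Glu10, Glu11, Glu14, Glu18, Glu19, Glu22 → −7.
Net charge = (+2) + (−7) = −5.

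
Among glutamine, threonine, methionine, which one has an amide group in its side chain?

Asparagine (N) and glutamine (Q) have uncharged amide side chains.
Of the listed options, only glutamine belongs to this group.

glutamine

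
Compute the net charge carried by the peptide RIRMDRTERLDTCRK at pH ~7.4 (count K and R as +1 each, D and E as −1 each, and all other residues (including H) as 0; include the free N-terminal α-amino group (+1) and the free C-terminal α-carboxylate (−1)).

+3

Positive (K, R): R1, R3, R6, R9, R14, K15 → +6.
Negative (D, E): D5, E8, D11 → −3.
The N-terminus (+1) and C-terminus (−1) cancel.
Net charge = (+6) + (−3) = +3.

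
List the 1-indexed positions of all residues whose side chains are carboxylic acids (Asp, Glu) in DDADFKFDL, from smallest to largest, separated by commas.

1, 2, 4, 8

Matching residues: D1, D2, D4, D8.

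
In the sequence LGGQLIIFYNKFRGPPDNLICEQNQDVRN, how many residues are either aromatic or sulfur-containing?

4

Aromatic: F, W, Y. Sulfur-containing: C, M.
Aromatic residues here: F8, Y9, F12 (3).
Sulfur-containing residues here: C21 (1).
The two groups share no amino acid, so total = 3 + 1 = 4.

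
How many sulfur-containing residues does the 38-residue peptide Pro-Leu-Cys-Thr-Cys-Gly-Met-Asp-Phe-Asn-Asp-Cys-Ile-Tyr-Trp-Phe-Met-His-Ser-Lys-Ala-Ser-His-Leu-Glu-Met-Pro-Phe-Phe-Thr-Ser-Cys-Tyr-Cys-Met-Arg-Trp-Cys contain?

10

Only Cys (C) and Met (M) have a sulfur atom in the side chain.
Matching residues: Cys3, Cys5, Met7, Cys12, Met17, Met26, Cys32, Cys34, Met35, Cys38.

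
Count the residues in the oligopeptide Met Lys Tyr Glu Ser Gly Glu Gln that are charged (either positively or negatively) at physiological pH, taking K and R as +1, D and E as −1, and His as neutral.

Charged side chains at pH ~7.4: K, R (positive); D, E (negative).
Matching residues: Lys2, Glu4, Glu7.

3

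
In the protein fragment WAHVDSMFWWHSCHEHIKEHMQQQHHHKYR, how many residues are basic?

Lysine (K), arginine (R), and histidine (H) have basic, nitrogen-containing side chains.
Matching residues: H3, H11, H14, H16, K18, H20, H25, H26, H27, K28, R30.

11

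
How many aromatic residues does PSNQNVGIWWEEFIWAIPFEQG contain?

Phenylalanine (F), tryptophan (W), and tyrosine (Y) have aromatic ring side chains.
Matching residues: W9, W10, F13, W15, F19.

5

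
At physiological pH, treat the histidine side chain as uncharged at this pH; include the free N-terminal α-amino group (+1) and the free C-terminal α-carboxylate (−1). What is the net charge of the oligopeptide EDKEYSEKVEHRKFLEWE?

-3

The side chains ionized at physiological pH are Lys/Arg (+1) and Asp/Glu (−1); with His treated as neutral, nothing else contributes.
Positive (K, R): K3, K8, R12, K13 → +4.
Negative (D, E): E1, D2, E4, E7, E10, E16, E18 → −7.
The N-terminus (+1) and C-terminus (−1) cancel.
Net charge = (+4) + (−7) = −3.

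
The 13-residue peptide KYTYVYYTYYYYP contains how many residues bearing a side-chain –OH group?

10

The –OH-bearing residues are Ser, Thr (aliphatic alcohols), and Tyr (phenol).
Matching residues: Y2, T3, Y4, Y6, Y7, T8, Y9, Y10, Y11, Y12.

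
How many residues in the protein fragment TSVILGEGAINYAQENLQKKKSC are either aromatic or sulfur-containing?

Aromatic: F, W, Y. Sulfur-containing: C, M.
Aromatic residues here: Y12 (1).
Sulfur-containing residues here: C23 (1).
The two groups share no amino acid, so total = 1 + 1 = 2.

2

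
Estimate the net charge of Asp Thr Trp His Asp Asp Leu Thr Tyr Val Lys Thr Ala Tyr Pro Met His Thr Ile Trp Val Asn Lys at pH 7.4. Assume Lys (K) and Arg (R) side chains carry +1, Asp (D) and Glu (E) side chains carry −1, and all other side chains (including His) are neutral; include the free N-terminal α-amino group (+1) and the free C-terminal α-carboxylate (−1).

-1

Positive (K, R): Lys11, Lys23 → +2.
Negative (D, E): Asp1, Asp5, Asp6 → −3.
The N-terminus (+1) and C-terminus (−1) cancel.
Net charge = (+2) + (−3) = −1.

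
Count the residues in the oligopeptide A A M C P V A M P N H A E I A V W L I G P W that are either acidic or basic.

2

Acidic: D, E. Basic: H, K, R.
Acidic residues here: E13 (1).
Basic residues here: H11 (1).
The two groups share no amino acid, so total = 1 + 1 = 2.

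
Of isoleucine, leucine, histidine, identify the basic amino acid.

histidine

Lysine (K), arginine (R), and histidine (H) have basic, nitrogen-containing side chains.
Of the listed options, only histidine belongs to this group.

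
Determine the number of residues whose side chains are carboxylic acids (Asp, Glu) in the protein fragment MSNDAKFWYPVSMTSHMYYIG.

Matching residues: D4.

1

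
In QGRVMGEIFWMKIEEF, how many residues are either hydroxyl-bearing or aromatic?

3

Hydroxyl-bearing: S, T, Y. Aromatic: F, W, Y.
Hydroxyl-bearing residues here: none (0).
Aromatic residues here: F9, W10, F16 (3).
(Y belongs to both groups, but none appear in this sequence.) Total = 0 + 3 = 3.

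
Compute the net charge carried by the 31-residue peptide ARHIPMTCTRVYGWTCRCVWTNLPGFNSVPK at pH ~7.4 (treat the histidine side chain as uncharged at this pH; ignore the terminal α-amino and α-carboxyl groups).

+4

At pH ~7.4 the Lys and Arg side chains are protonated (+1), the Asp and Glu side chains are deprotonated (−1), and with His taken as neutral all other side chains carry no charge.
Positive (K, R): R2, R10, R17, K31 → +4.
Negative (D, E): none → −0.
Net charge = (+4) + (−0) = +4.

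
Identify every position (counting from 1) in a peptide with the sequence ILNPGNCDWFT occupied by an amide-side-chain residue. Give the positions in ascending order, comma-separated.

Only N (asparagine) and Q (glutamine) carry a side-chain carboxamide.
Matching residues: N3, N6.

3, 6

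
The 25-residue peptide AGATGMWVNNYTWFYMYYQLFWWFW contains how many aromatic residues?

12

Phenylalanine (F), tryptophan (W), and tyrosine (Y) have aromatic ring side chains.
Matching residues: W7, Y11, W13, F14, Y15, Y17, Y18, F21, W22, W23, F24, W25.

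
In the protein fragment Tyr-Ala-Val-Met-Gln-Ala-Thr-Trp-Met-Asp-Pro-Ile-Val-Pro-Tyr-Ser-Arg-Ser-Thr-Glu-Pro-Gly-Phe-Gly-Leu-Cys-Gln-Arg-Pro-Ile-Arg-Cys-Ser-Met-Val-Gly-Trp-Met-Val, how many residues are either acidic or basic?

Acidic: D, E. Basic: H, K, R.
Acidic residues here: Asp10, Glu20 (2).
Basic residues here: Arg17, Arg28, Arg31 (3).
The two groups share no amino acid, so total = 2 + 3 = 5.

5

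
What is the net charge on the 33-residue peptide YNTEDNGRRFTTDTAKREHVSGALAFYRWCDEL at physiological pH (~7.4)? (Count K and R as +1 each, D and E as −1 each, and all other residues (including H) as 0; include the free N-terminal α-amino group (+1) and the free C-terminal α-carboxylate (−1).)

Positive (K, R): R8, R9, K16, R17, R28 → +5.
Negative (D, E): E4, D5, D13, E18, D31, E32 → −6.
The N-terminus (+1) and C-terminus (−1) cancel.
Net charge = (+5) + (−6) = −1.

-1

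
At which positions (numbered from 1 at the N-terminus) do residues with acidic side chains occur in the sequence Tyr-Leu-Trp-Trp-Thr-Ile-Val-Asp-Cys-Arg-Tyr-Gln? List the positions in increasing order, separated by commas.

The acidic residues are Asp (D) and Glu (E), whose side chains end in a carboxylate group.
Matching residues: Asp8.

8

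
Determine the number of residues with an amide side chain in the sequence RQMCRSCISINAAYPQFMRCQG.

Asparagine (N) and glutamine (Q) have uncharged amide side chains.
Matching residues: Q2, N11, Q16, Q21.

4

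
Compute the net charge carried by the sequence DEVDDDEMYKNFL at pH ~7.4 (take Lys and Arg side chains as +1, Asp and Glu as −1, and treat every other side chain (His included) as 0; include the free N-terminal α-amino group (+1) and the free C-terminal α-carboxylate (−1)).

Positive (K, R): K10 → +1.
Negative (D, E): D1, E2, D4, D5, D6, E7 → −6.
The N-terminus (+1) and C-terminus (−1) cancel.
Net charge = (+1) + (−6) = −5.

-5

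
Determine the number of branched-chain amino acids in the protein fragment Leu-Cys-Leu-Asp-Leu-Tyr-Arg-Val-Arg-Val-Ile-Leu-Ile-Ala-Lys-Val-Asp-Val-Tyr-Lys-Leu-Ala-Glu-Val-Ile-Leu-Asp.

14

V, L, and I make up the branched-chain aliphatic group.
Matching residues: Leu1, Leu3, Leu5, Val8, Val10, Ile11, Leu12, Ile13, Val16, Val18, Leu21, Val24, Ile25, Leu26.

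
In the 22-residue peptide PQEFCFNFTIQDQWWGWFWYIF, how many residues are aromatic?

The aromatic amino acids are Phe (F, benzyl), Trp (W, indole), and Tyr (Y, phenol).
Matching residues: F4, F6, F8, W14, W15, W17, F18, W19, Y20, F22.

10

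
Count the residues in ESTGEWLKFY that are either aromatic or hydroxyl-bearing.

5

Aromatic: F, W, Y. Hydroxyl-bearing: S, T, Y.
Aromatic residues here: W6, F9, Y10 (3).
Hydroxyl-bearing residues here: S2, T3, Y10 (3).
Y is in both groups, so the 1 Y residue must not be double-counted.
Total = 3 + 3 − 1 = 5.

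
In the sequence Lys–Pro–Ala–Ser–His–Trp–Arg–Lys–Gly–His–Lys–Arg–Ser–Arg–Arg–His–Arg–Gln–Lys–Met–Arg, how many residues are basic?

Lysine (K), arginine (R), and histidine (H) have basic, nitrogen-containing side chains.
Matching residues: Lys1, His5, Arg7, Lys8, His10, Lys11, Arg12, Arg14, Arg15, His16, Arg17, Lys19, Arg21.

13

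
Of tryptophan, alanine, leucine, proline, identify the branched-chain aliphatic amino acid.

leucine

The BCAAs are Val, Leu, and Ile — aliphatic side chains with a branch point.
Of the listed options, only leucine belongs to this group.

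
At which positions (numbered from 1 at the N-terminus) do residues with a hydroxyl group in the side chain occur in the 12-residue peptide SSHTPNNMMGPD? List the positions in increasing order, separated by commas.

1, 2, 4

The –OH-bearing residues are Ser, Thr (aliphatic alcohols), and Tyr (phenol).
Matching residues: S1, S2, T4.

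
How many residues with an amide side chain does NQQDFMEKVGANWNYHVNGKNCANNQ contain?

The amide-side-chain residues are Asn (N) and Gln (Q).
Matching residues: N1, Q2, Q3, N12, N14, N18, N21, N24, N25, Q26.

10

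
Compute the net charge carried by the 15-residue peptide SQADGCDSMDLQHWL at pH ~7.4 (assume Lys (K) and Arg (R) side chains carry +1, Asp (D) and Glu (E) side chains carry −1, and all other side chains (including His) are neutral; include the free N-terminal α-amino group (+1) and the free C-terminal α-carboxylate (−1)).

-3

Positive (K, R): none → +0.
Negative (D, E): D4, D7, D10 → −3.
The N-terminus (+1) and C-terminus (−1) cancel.
Net charge = (+0) + (−3) = −3.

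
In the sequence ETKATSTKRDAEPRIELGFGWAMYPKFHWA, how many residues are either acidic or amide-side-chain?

4

Acidic: D, E. Amide-side-chain: N, Q.
Acidic residues here: E1, D10, E12, E16 (4).
Amide-side-chain residues here: none (0).
The two groups share no amino acid, so total = 4 + 0 = 4.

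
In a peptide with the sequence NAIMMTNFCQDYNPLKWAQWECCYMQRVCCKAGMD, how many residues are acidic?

3

Aspartate (D) and glutamate (E) have carboxylic-acid side chains and are the acidic amino acids.
Matching residues: D11, E21, D35.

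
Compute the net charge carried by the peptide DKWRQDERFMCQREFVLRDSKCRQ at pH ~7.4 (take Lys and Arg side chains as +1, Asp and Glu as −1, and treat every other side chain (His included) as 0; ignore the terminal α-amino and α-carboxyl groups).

+2

Positive (K, R): K2, R4, R8, R13, R18, K21, R23 → +7.
Negative (D, E): D1, D6, E7, E14, D19 → −5.
Net charge = (+7) + (−5) = +2.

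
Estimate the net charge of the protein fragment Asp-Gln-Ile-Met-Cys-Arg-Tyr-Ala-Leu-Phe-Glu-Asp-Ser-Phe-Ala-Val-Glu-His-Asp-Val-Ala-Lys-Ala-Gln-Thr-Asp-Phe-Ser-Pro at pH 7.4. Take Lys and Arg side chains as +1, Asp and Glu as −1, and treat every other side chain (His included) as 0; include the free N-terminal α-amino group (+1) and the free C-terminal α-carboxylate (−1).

Positive (K, R): Arg6, Lys22 → +2.
Negative (D, E): Asp1, Glu11, Asp12, Glu17, Asp19, Asp26 → −6.
The N-terminus (+1) and C-terminus (−1) cancel.
Net charge = (+2) + (−6) = −4.

-4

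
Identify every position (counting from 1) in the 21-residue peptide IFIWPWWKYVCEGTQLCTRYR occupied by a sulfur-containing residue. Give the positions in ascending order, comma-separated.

Cysteine (C, thiol) and methionine (M, thioether) are the two sulfur-containing amino acids.
Matching residues: C11, C17.

11, 17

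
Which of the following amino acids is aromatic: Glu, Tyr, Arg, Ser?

Tyr

F, W, and Y each carry an aromatic ring on the side chain.
Of the listed options, only Tyr belongs to this group.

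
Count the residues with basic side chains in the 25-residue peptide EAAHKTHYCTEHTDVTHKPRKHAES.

9

Lysine (K), arginine (R), and histidine (H) have basic, nitrogen-containing side chains.
Matching residues: H4, K5, H7, H12, H17, K18, R20, K21, H22.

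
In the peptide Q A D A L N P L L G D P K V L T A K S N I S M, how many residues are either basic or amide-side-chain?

5

Basic: H, K, R. Amide-side-chain: N, Q.
Basic residues here: K13, K18 (2).
Amide-side-chain residues here: Q1, N6, N20 (3).
The two groups share no amino acid, so total = 2 + 3 = 5.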